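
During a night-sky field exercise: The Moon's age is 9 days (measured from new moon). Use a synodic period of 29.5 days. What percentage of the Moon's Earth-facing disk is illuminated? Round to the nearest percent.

Phase angle: θ = 360°·(9 d)/(29.5 d) = 109.8°.
With cos θ = (-0.339), the lit fraction is (1 − (-0.339))/2 ≈ 0.670, so 67%.

67%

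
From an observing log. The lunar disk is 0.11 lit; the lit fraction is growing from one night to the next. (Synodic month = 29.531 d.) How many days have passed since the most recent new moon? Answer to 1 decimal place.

3.2 days

Invert f = (1 − cos θ)/2 to get cos θ = 1 − 2(0.11) = 0.780, hence θ₀ = arccos 0.780 = 38.7°.
Waxing ⇒ before full, so θ = 38.7°.
That fraction of the synodic month is 38.7/360 × 29.531 d ≈ 3.18 d.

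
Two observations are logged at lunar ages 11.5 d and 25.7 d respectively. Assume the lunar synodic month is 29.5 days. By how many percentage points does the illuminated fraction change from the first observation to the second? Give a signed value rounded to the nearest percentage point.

θ₁ = 360° × 11.5/29.5 = 140.3°, f₁ = (1 − cos θ₁)/2 = 0.885.
θ₂ = 360° × 25.7/29.5 = 313.6°, f₂ = (1 − cos θ₂)/2 = 0.155.
Change = f₂ − f₁ = -0.730 → -73 percentage points.

-73 pp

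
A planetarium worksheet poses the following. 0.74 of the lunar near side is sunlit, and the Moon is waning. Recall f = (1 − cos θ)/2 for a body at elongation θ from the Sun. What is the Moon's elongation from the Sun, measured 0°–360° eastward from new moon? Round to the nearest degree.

cos θ = 1 − 2f = -0.480, giving a principal value of 118.7°.
A waning Moon lies in 180°–360°, so θ = 360° − 118.7° = 241.3°.

241°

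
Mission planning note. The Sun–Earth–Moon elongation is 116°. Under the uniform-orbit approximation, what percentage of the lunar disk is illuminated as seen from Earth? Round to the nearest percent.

72%

f = (1 − cos 116°)/2 = (1 − (-0.438))/2 ≈ 0.719, i.e. 72%.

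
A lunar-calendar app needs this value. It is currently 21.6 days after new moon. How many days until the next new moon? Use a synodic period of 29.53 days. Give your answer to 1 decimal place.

7.9 days

The next new moon completes the synodic month: 29.53 − 21.6 = 7.930 days.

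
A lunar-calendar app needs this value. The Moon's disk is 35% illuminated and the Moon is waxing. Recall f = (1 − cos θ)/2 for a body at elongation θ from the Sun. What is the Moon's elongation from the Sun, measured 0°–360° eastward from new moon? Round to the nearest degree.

73°

Invert f = (1 − cos θ)/2 to get cos θ = 1 − 2(0.35) = 0.300, hence θ₀ = arccos 0.300 = 72.5°.
Before full moon the principal value applies: θ = 72.5°.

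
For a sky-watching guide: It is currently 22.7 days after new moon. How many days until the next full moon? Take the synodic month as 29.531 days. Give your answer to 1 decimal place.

21.6 days

Full moon occurs at elongation 180°, i.e. at age 29.531 × 180/360 = 14.765 d.
Already past this cycle's full moon; the next is at 14.765 + 29.531 = 44.296 d, so 44.296 − 22.7 = 21.596 days.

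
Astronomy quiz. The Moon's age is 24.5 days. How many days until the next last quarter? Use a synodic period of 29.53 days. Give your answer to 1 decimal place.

Last quarter is 0.75 of the way through the cycle: age 0.75 × 29.53 = 22.148 d.
Already past this cycle's last quarter; the next is at 22.148 + 29.53 = 51.678 d, so 51.678 − 24.5 = 27.178 days.

27.2 days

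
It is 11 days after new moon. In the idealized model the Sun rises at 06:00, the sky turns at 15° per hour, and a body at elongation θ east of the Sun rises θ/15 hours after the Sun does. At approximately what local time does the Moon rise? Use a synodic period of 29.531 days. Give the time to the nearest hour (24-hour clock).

15:00

The Moon has covered 11/29.531 of its cycle, so θ ≈ 360° × 11/29.531 = 134.1°.
The Moon trails the Sun by θ/15 = 134.1/15 ≈ 8.94 hours.
06:00 + 8.94 h ≈ 14:56 → 15:00 to the nearest hour.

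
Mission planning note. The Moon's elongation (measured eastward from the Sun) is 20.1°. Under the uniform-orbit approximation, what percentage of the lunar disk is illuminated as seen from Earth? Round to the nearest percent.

3%

Half-versine of 20.1°: (1 − 0.939)/2 = 0.030, i.e. 3%.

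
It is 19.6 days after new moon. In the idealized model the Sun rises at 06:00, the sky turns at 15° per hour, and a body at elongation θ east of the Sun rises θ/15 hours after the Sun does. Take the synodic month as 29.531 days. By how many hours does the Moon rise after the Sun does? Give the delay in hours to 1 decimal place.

The Moon has covered 19.6/29.531 of its cycle, so θ ≈ 360° × 19.6/29.531 = 238.9°.
Delay after the Sun = 238.9° / (15°/h) ≈ 15.93 h.
So the Moon rises 15.93 h after the Sun.

15.9 h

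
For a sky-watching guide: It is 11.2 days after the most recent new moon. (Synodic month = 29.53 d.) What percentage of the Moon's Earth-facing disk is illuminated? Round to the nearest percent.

Elongation θ = 360° × 11.2/29.53 ≈ 136.5°.
cos 136.5° = (-0.726), so f = (1 − (-0.726))/2 = 0.863, so 86%.

86%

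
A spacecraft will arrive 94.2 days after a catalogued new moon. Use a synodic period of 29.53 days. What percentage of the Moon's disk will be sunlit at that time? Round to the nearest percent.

Reduce mod P: 94.2 − 3×29.53 = 5.61 d into the current lunation.
Phase angle: θ = 360°·(5.61 d)/(29.53 d) = 68.4°.
cos 68.4° = 0.368, so f = (1 − 0.368)/2 = 0.316, so 32%.

32%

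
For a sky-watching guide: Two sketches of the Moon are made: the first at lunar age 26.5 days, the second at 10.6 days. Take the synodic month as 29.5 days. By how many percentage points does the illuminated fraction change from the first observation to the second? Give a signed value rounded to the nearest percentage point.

First observation: θ = 360°·26.5/29.5 = 323.4°, so f = 0.099.
Second observation: θ = 129.4°, f = 0.817.
Δf = 0.817 − 0.099 = +0.718, i.e. +72 pp.

+72 pp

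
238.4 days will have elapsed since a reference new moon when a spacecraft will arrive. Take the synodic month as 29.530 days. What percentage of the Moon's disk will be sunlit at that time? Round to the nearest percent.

5%

238.4 d spans 8 complete synodic months (8 × 29.530 = 236.24 d) plus 2.16 d.
The Moon has covered 2.16/29.530 of its cycle, so θ ≈ 360° × 2.16/29.530 = 26.3°.
With cos θ = 0.896, the lit fraction is (1 − 0.896)/2 ≈ 0.052, so 5%.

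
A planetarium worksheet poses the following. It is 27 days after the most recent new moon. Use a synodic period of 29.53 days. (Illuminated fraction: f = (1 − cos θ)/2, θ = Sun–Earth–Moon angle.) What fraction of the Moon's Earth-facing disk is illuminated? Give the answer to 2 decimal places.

The Moon has covered 27/29.53 of its cycle, so θ ≈ 360° × 27/29.53 = 329.2°.
cos 329.2° = 0.859, so f = (1 − 0.859)/2 = 0.071.

0.07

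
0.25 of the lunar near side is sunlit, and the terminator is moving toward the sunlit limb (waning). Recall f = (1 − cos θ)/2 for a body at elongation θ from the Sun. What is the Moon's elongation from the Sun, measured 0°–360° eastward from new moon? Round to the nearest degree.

cos θ = 1 − 2f = 0.500, giving a principal value of 60.0°.
Since the Moon is past full (waning), take the reflex angle: θ = 360° − 60.0° = 300.0°.

300°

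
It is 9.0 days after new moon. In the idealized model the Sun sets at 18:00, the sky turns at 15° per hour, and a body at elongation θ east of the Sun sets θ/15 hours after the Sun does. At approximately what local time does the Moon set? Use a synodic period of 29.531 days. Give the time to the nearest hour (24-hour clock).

01:00

Phase angle: θ = 360°·(9.0 d)/(29.531 d) = 109.7°.
The Moon trails the Sun by θ/15 = 109.7/15 ≈ 7.31 hours.
18:00 + 7.31 h ≈ 01:19 → 01:00 to the nearest hour.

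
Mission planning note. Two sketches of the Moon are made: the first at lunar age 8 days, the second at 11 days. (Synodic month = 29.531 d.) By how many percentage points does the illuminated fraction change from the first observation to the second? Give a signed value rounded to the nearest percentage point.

+28 percentage points

θ₁ = 360° × 8/29.531 = 97.5°, f₁ = (1 − cos θ₁)/2 = 0.565.
θ₂ = 360° × 11/29.531 = 134.1°, f₂ = (1 − cos θ₂)/2 = 0.848.
Change = f₂ − f₁ = +0.282 → +28 percentage points.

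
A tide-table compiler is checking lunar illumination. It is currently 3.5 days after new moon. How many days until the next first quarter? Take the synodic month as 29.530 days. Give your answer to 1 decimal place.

3.9 days

First quarter is 0.25 of the way through the cycle: age 0.25 × 29.530 = 7.383 d.
So 3.883 days remain (7.383 − 3.5).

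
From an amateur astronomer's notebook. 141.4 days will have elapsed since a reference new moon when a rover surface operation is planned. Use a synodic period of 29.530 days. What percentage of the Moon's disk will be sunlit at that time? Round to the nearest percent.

38%

141.4 d spans 4 complete synodic months (4 × 29.530 = 118.12 d) plus 23.28 d.
Phase angle: θ = 360°·(23.28 d)/(29.530 d) = 283.8°.
Illuminated fraction = (1 − cos 283.8°)/2 = (1 − 0.239)/2 ≈ 0.381, so 38%.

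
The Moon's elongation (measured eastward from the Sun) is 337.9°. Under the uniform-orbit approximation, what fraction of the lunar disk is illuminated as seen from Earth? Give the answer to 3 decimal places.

Half-versine of 337.9°: (1 − 0.927)/2 = 0.037.

0.037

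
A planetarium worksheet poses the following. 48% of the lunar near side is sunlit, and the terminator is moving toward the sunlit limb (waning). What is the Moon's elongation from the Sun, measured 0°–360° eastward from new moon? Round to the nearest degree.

cos θ = 1 − 2f = 0.040, giving a principal value of 87.7°.
Since the Moon is past full (waning), take the reflex angle: θ = 360° − 87.7° = 272.3°.

272°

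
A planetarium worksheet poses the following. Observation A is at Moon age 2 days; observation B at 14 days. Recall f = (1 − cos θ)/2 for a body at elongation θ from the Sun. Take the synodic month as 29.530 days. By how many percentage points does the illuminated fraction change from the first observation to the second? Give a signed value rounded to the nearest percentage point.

θ₁ = 360° × 2/29.530 = 24.4°, f₁ = (1 − cos θ₁)/2 = 0.045.
θ₂ = 360° × 14/29.530 = 170.7°, f₂ = (1 − cos θ₂)/2 = 0.993.
Change = f₂ − f₁ = +0.949 → +95 percentage points.

+95 percentage points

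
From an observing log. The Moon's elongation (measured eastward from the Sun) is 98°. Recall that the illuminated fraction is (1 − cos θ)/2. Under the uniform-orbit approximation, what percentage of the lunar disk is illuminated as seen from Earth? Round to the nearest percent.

57%

f = (1 − cos 98°)/2 = (1 − (-0.139))/2 ≈ 0.570, i.e. 57%.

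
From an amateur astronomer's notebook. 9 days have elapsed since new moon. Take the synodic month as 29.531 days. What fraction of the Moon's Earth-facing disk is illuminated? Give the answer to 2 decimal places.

Phase angle: θ = 360°·(9 d)/(29.531 d) = 109.7°.
With cos θ = (-0.337), the lit fraction is (1 − (-0.337))/2 ≈ 0.669.

0.67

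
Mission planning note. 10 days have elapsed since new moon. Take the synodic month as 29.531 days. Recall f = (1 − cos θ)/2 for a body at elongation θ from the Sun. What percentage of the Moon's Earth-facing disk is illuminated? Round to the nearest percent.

Phase angle: θ = 360°·(10 d)/(29.531 d) = 121.9°.
Illuminated fraction = (1 − cos 121.9°)/2 = (1 − (-0.529))/2 ≈ 0.764, so 76%.

76%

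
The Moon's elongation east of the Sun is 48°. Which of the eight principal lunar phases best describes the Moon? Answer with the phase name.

The waxing crescent sector spans roughly 22°–68°; 48° falls inside it.

waxing crescent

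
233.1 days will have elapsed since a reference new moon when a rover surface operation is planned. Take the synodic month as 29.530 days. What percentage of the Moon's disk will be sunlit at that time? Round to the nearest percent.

Reduce mod P: 233.1 − 7×29.530 = 26.39 d into the current lunation.
Elongation θ = 360° × 26.39/29.530 ≈ 321.7°.
With cos θ = 0.785, the lit fraction is (1 − 0.785)/2 ≈ 0.108, so 11%.

11%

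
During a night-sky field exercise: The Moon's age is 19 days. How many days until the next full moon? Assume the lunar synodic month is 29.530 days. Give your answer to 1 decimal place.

25.3 days

Full moon occurs at elongation 180°, i.e. at age 29.530 × 180/360 = 14.765 d.
This lunation's full moon (14.765 d) has passed, so add one period: 44.295 − 19 = 25.295 days.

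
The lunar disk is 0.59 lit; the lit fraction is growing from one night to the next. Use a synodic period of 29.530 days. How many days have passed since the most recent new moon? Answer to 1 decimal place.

Invert f = (1 − cos θ)/2 to get cos θ = 1 − 2(0.59) = -0.180, hence θ₀ = arccos -0.180 = 100.4°.
Waxing ⇒ before full, so θ = 100.4°.
At 360°/29.530 d per day, 100.4° corresponds to 8.23 days.

8.2 days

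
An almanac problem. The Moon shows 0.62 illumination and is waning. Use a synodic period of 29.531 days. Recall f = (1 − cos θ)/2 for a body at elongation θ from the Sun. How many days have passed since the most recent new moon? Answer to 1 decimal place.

cos θ = 1 − 2f = -0.240, giving a principal value of 103.9°.
Waning ⇒ past full, so θ = 360° − 103.9° = 256.1°.
That fraction of the synodic month is 256.1/360 × 29.531 d ≈ 21.01 d.

21.0 days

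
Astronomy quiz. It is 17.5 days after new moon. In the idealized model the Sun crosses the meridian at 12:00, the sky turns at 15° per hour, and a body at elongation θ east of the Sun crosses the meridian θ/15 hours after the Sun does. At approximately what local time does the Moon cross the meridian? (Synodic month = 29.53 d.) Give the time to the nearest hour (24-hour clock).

02:00

Phase angle: θ = 360°·(17.5 d)/(29.53 d) = 213.3°.
At 15° of sky rotation per hour, 213.3° corresponds to a 14.22 h lag.
12:00 + 14.22 h ≈ 02:13 → 02:00 to the nearest hour.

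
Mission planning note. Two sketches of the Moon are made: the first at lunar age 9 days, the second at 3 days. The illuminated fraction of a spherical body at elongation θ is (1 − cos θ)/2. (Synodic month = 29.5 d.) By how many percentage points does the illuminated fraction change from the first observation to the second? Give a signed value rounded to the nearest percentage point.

First observation: θ = 360°·9/29.5 = 109.8°, so f = 0.670.
Second observation: θ = 36.6°, f = 0.099.
Δf = 0.099 − 0.670 = -0.571, i.e. -57 pp.

-57 pp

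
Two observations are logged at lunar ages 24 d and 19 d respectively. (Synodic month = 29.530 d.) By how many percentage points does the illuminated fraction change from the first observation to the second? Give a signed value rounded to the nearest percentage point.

+50 pp

First observation: θ = 360°·24/29.530 = 292.6°, so f = 0.308.
Second observation: θ = 231.6°, f = 0.810.
Δf = 0.810 − 0.308 = +0.502, i.e. +50 pp.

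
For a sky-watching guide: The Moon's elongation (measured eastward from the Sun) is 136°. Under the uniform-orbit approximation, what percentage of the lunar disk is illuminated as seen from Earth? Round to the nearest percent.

f = (1 − cos 136°)/2 = (1 − (-0.719))/2 ≈ 0.860, i.e. 86%.

86%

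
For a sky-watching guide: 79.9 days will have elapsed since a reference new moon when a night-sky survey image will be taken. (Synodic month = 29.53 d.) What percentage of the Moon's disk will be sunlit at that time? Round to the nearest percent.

Reduce mod P: 79.9 − 2×29.53 = 20.84 d into the current lunation.
The Moon has covered 20.84/29.53 of its cycle, so θ ≈ 360° × 20.84/29.53 = 254.1°.
Illuminated fraction = (1 − cos 254.1°)/2 = (1 − (-0.275))/2 ≈ 0.637, so 64%.

64%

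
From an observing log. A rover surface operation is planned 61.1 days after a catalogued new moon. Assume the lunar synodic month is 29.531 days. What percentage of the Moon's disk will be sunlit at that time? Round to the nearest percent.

61.1/29.531 = 2.069 lunations, so 2 complete cycles and 2.04 d into the next.
Phase angle: θ = 360°·(2.04 d)/(29.531 d) = 24.8°.
Illuminated fraction = (1 − cos 24.8°)/2 = (1 − 0.907)/2 ≈ 0.046, so 5%.

5%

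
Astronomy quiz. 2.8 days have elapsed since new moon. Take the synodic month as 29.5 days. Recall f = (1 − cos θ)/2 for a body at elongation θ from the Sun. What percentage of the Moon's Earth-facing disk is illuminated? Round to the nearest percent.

The Moon has covered 2.8/29.5 of its cycle, so θ ≈ 360° × 2.8/29.5 = 34.2°.
cos 34.2° = 0.827, so f = (1 − 0.827)/2 = 0.086, so 9%.

9%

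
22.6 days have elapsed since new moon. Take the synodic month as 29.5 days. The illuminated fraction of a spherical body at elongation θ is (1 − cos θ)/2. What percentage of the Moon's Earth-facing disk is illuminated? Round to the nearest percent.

45%

Elongation θ = 360° × 22.6/29.5 ≈ 275.8°.
With cos θ = 0.101, the lit fraction is (1 − 0.101)/2 ≈ 0.450, so 45%.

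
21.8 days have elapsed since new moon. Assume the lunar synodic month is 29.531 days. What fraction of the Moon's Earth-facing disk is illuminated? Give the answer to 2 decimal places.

0.54

Elongation θ = 360° × 21.8/29.531 ≈ 265.8°.
cos 265.8° = (-0.074), so f = (1 − (-0.074))/2 = 0.537.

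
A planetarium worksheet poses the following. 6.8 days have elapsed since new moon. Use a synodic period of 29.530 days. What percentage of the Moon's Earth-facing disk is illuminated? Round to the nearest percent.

44%

Phase angle: θ = 360°·(6.8 d)/(29.530 d) = 82.9°.
Illuminated fraction = (1 − cos 82.9°)/2 = (1 − 0.124)/2 ≈ 0.438, so 44%.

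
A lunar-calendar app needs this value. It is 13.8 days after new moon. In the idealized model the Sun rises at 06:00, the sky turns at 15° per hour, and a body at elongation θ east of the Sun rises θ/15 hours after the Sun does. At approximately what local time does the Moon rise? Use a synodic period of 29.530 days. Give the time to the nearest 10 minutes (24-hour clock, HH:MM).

17:10

Phase angle: θ = 360°·(13.8 d)/(29.530 d) = 168.2°.
Delay after the Sun = 168.2° / (15°/h) ≈ 11.22 h.
06:00 + 11.216 h ≈ 17:13 → 17:10 to the nearest ten minutes.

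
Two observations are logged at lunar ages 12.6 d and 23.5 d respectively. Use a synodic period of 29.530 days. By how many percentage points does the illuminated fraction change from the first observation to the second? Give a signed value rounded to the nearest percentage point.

θ₁ = 360° × 12.6/29.530 = 153.6°, f₁ = (1 − cos θ₁)/2 = 0.948.
θ₂ = 360° × 23.5/29.530 = 286.5°, f₂ = (1 − cos θ₂)/2 = 0.358.
Change = f₂ − f₁ = -0.590 → -59 percentage points.

-59 percentage points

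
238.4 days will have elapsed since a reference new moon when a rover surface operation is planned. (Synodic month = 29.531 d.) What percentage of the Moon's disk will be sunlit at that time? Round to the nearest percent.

5%

238.4/29.531 = 8.073 lunations, so 8 complete cycles and 2.15 d into the next.
The Moon has covered 2.15/29.531 of its cycle, so θ ≈ 360° × 2.15/29.531 = 26.2°.
cos 26.2° = 0.897, so f = (1 − 0.897)/2 = 0.052, so 5%.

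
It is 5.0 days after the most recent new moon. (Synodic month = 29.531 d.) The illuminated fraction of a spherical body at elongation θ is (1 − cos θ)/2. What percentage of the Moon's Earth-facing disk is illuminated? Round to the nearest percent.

The Moon has covered 5.0/29.531 of its cycle, so θ ≈ 360° × 5.0/29.531 = 61.0°.
Illuminated fraction = (1 − cos 61.0°)/2 = (1 − 0.486)/2 ≈ 0.257, so 26%.

26%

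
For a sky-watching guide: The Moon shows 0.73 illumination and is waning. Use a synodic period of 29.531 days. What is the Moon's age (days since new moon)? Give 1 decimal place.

19.9 days

From f = (1 − cos θ)/2: cos θ = 1 − 2×0.73 = -0.460; arccos → 117.4°.
Waning ⇒ past full, so θ = 360° − 117.4° = 242.6°.
Age = 29.531 × 242.6°/360° ≈ 19.90 days.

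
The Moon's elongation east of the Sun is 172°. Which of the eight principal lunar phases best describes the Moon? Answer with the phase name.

full moon

172° lies in the full moon sector of the 8-phase cycle.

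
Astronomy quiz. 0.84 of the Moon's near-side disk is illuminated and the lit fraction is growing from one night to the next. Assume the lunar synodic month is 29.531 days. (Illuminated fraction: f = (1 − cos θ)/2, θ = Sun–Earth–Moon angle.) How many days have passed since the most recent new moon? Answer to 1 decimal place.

10.9 days

cos θ = 1 − 2f = -0.680, giving a principal value of 132.8°.
Waxing ⇒ before full, so θ = 132.8°.
At 360°/29.531 d per day, 132.8° corresponds to 10.90 days.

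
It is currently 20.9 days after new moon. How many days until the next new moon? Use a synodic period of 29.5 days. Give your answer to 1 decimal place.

The next new moon completes the synodic month: 29.5 − 20.9 = 8.600 days.

8.6 days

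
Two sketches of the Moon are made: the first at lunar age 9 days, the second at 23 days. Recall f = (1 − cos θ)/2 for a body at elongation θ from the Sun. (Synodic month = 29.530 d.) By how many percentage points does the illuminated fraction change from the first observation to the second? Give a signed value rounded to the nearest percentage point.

-26 percentage points

θ₁ = 360° × 9/29.530 = 109.7°, f₁ = (1 − cos θ₁)/2 = 0.669.
θ₂ = 360° × 23/29.530 = 280.4°, f₂ = (1 − cos θ₂)/2 = 0.410.
Change = f₂ − f₁ = -0.259 → -26 percentage points.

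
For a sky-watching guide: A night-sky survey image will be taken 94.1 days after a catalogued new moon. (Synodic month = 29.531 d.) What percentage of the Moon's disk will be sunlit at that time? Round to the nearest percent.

Reduce mod P: 94.1 − 3×29.531 = 5.51 d into the current lunation.
The Moon has covered 5.51/29.531 of its cycle, so θ ≈ 360° × 5.51/29.531 = 67.1°.
Illuminated fraction = (1 − cos 67.1°)/2 = (1 − 0.389)/2 ≈ 0.306, so 31%.

31%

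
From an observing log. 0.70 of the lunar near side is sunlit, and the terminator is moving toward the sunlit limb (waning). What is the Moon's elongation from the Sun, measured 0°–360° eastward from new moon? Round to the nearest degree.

246°

cos θ = 1 − 2f = -0.400, giving a principal value of 113.6°.
Since the Moon is past full (waning), take the reflex angle: θ = 360° − 113.6° = 246.4°.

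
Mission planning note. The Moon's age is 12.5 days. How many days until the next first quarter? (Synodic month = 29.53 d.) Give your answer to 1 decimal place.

24.4 days

First quarter is 0.25 of the way through the cycle: age 0.25 × 29.53 = 7.383 d.
Already past this cycle's first quarter; the next is at 7.383 + 29.53 = 36.913 d, so 36.913 − 12.5 = 24.413 days.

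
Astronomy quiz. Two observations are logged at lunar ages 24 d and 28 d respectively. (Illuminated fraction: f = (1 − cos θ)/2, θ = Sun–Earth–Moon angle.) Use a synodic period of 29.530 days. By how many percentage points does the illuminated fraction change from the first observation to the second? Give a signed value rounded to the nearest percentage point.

θ₁ = 360° × 24/29.530 = 292.6°, f₁ = (1 − cos θ₁)/2 = 0.308.
θ₂ = 360° × 28/29.530 = 341.3°, f₂ = (1 − cos θ₂)/2 = 0.026.
Change = f₂ − f₁ = -0.282 → -28 percentage points.

-28 percentage points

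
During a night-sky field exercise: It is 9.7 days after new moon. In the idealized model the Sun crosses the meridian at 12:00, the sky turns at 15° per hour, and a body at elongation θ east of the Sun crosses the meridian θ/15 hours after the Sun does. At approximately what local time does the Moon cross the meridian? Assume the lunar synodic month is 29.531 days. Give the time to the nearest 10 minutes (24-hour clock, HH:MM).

19:50

The Moon has covered 9.7/29.531 of its cycle, so θ ≈ 360° × 9.7/29.531 = 118.2°.
At 15° of sky rotation per hour, 118.2° corresponds to a 7.88 h lag.
12:00 + 7.883 h ≈ 19:53 → 19:50 to the nearest ten minutes.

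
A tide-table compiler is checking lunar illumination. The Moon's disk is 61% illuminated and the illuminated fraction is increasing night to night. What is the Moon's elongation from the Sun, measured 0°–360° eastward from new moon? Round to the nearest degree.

103°

Invert f = (1 − cos θ)/2 to get cos θ = 1 − 2(0.61) = -0.220, hence θ₀ = arccos -0.220 = 102.7°.
The Moon is waxing (0°–180°), so θ = 102.7° directly.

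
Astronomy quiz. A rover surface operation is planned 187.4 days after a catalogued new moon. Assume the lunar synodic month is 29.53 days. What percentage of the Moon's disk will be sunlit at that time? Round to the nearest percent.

187.4/29.53 = 6.346 lunations, so 6 complete cycles and 10.22 d into the next.
The Moon has covered 10.22/29.53 of its cycle, so θ ≈ 360° × 10.22/29.53 = 124.6°.
With cos θ = (-0.568), the lit fraction is (1 − (-0.568))/2 ≈ 0.784, so 78%.

78%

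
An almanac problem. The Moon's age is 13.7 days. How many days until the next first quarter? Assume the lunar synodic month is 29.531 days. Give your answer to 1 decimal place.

23.2 days

First quarter is 0.25 of the way through the cycle: age 0.25 × 29.531 = 7.383 d.
Already past this cycle's first quarter; the next is at 7.383 + 29.531 = 36.914 d, so 36.914 − 13.7 = 23.214 days.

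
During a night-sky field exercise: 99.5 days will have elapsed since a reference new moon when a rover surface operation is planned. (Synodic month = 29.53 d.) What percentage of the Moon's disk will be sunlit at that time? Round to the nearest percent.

84%

99.5 d spans 3 complete synodic months (3 × 29.53 = 88.59 d) plus 10.91 d.
Phase angle: θ = 360°·(10.91 d)/(29.53 d) = 133.0°.
With cos θ = (-0.682), the lit fraction is (1 − (-0.682))/2 ≈ 0.841, so 84%.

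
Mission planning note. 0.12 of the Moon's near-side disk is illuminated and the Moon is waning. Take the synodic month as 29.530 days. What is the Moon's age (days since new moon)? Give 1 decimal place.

26.2 days

cos θ = 1 − 2f = 0.760, giving a principal value of 40.5°.
Since the Moon is past full (waning), take the reflex angle: θ = 360° − 40.5° = 319.5°.
That fraction of the synodic month is 319.5/360 × 29.530 d ≈ 26.20 d.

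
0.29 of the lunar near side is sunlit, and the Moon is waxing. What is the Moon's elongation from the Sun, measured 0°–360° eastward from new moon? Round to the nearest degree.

65°

From f = (1 − cos θ)/2: cos θ = 1 − 2×0.29 = 0.420; arccos → 65.2°.
Before full moon the principal value applies: θ = 65.2°.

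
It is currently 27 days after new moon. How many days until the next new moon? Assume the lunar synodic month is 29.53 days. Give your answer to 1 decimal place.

One full lunation from the last new moon is 29.53 d; remaining = 29.53 − 27 = 2.530 d.

2.5 days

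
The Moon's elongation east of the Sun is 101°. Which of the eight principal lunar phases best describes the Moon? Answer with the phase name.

first quarter

101° lies in the first quarter sector of the 8-phase cycle.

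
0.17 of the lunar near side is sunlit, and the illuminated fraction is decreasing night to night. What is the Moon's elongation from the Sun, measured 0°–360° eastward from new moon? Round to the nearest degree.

311°

Invert f = (1 − cos θ)/2 to get cos θ = 1 − 2(0.17) = 0.660, hence θ₀ = arccos 0.660 = 48.7°.
Since the Moon is past full (waning), take the reflex angle: θ = 360° − 48.7° = 311.3°.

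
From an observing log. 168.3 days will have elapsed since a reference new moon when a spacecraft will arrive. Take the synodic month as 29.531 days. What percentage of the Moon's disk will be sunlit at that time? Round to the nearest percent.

66%

168.3 d spans 5 complete synodic months (5 × 29.531 = 147.66 d) plus 20.65 d.
Phase angle: θ = 360°·(20.65 d)/(29.531 d) = 251.7°.
cos 251.7° = (-0.314), so f = (1 − (-0.314))/2 = 0.657, so 66%.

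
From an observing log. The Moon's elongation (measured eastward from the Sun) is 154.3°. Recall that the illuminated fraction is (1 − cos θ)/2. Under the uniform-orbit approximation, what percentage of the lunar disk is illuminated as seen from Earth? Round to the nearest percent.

f = (1 − cos 154.3°)/2 = (1 − (-0.901))/2 ≈ 0.951, i.e. 95%.

95%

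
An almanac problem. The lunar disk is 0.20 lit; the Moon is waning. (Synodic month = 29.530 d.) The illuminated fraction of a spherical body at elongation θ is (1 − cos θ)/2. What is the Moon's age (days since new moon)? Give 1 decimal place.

25.2 days

Invert f = (1 − cos θ)/2 to get cos θ = 1 − 2(0.20) = 0.600, hence θ₀ = arccos 0.600 = 53.1°.
A waning Moon lies in 180°–360°, so θ = 360° − 53.1° = 306.9°.
At 360°/29.530 d per day, 306.9° corresponds to 25.17 days.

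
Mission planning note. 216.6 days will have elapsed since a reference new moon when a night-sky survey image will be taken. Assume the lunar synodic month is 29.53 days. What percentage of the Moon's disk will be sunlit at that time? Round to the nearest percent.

75%

216.6/29.53 = 7.335 lunations, so 7 complete cycles and 9.89 d into the next.
Elongation θ = 360° × 9.89/29.53 ≈ 120.6°.
Illuminated fraction = (1 − cos 120.6°)/2 = (1 − (-0.509))/2 ≈ 0.754, so 75%.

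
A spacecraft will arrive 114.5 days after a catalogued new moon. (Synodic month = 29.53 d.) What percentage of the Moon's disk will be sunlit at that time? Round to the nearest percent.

14%

114.5/29.53 = 3.877 lunations, so 3 complete cycles and 25.91 d into the next.
The Moon has covered 25.91/29.53 of its cycle, so θ ≈ 360° × 25.91/29.53 = 315.9°.
With cos θ = 0.718, the lit fraction is (1 − 0.718)/2 ≈ 0.141, so 14%.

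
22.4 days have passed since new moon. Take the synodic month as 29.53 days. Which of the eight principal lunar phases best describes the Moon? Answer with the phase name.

At 22.4/29.53 of the cycle, θ ≈ 273° — the last quarter range.

last quarter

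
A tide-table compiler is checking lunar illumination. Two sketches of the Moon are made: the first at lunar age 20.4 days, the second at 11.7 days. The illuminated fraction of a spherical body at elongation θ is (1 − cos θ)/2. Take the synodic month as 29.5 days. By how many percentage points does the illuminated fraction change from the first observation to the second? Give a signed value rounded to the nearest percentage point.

+22 percentage points

θ₁ = 360° × 20.4/29.5 = 248.9°, f₁ = (1 − cos θ₁)/2 = 0.680.
θ₂ = 360° × 11.7/29.5 = 142.8°, f₂ = (1 − cos θ₂)/2 = 0.898.
Change = f₂ − f₁ = +0.219 → +22 percentage points.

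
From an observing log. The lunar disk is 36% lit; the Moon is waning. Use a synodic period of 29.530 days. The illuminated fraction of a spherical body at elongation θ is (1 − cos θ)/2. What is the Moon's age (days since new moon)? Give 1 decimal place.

23.5 days

cos θ = 1 − 2f = 0.280, giving a principal value of 73.7°.
A waning Moon lies in 180°–360°, so θ = 360° − 73.7° = 286.3°.
Age = 29.530 × 286.3°/360° ≈ 23.48 days.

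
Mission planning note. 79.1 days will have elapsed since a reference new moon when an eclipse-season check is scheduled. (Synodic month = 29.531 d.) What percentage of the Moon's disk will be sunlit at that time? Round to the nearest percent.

79.1 d spans 2 complete synodic months (2 × 29.531 = 59.06 d) plus 20.04 d.
Elongation θ = 360° × 20.04/29.531 ≈ 244.3°.
With cos θ = (-0.434), the lit fraction is (1 − (-0.434))/2 ≈ 0.717, so 72%.

72%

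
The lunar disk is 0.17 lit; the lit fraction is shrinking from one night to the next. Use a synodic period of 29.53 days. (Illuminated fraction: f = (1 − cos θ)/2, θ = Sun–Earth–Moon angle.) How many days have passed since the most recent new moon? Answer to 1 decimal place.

25.5 days

From f = (1 − cos θ)/2: cos θ = 1 − 2×0.17 = 0.660; arccos → 48.7°.
Since the Moon is past full (waning), take the reflex angle: θ = 360° − 48.7° = 311.3°.
At 360°/29.53 d per day, 311.3° corresponds to 25.54 days.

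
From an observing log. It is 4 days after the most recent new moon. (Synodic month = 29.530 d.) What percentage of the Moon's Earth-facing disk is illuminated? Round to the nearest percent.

17%

Phase angle: θ = 360°·(4 d)/(29.530 d) = 48.8°.
With cos θ = 0.659, the lit fraction is (1 − 0.659)/2 ≈ 0.170, so 17%.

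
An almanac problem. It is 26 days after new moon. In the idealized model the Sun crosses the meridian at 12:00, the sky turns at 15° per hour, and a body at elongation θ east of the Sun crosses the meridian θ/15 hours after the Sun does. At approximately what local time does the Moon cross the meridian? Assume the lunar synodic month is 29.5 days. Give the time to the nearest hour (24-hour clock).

09:00

The Moon has covered 26/29.5 of its cycle, so θ ≈ 360° × 26/29.5 = 317.3°.
The Moon trails the Sun by θ/15 = 317.3/15 ≈ 21.15 hours.
12:00 + 21.15 h ≈ 09:09 → 09:00 to the nearest hour.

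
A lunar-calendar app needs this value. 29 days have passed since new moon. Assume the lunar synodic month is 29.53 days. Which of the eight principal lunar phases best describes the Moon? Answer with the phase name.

θ ≈ 360° × 29/29.53 = 354°, which falls in the new moon sector.

new moon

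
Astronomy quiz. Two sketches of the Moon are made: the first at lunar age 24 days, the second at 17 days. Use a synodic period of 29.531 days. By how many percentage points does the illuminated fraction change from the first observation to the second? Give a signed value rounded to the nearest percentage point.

+64 percentage points

First observation: θ = 360°·24/29.531 = 292.6°, so f = 0.308.
Second observation: θ = 207.2°, f = 0.945.
Δf = 0.945 − 0.308 = +0.636, i.e. +64 pp.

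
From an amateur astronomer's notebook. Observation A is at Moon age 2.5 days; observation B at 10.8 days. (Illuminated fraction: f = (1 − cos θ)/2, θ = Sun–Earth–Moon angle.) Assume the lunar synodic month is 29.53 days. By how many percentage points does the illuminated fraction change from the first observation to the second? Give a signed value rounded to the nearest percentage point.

+76 pp

θ₁ = 360° × 2.5/29.53 = 30.5°, f₁ = (1 − cos θ₁)/2 = 0.069.
θ₂ = 360° × 10.8/29.53 = 131.7°, f₂ = (1 − cos θ₂)/2 = 0.832.
Change = f₂ − f₁ = +0.763 → +76 percentage points.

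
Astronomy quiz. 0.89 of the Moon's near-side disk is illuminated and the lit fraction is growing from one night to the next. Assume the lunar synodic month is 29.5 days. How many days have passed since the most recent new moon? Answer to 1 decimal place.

From f = (1 − cos θ)/2: cos θ = 1 − 2×0.89 = -0.780; arccos → 141.3°.
Before full moon the principal value applies: θ = 141.3°.
That fraction of the synodic month is 141.3/360 × 29.5 d ≈ 11.58 d.

11.6 days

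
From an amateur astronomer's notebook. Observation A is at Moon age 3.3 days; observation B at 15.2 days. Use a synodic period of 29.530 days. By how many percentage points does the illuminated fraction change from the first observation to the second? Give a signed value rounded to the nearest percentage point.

θ₁ = 360° × 3.3/29.530 = 40.2°, f₁ = (1 − cos θ₁)/2 = 0.118.
θ₂ = 360° × 15.2/29.530 = 185.3°, f₂ = (1 − cos θ₂)/2 = 0.998.
Change = f₂ − f₁ = +0.880 → +88 percentage points.

+88 pp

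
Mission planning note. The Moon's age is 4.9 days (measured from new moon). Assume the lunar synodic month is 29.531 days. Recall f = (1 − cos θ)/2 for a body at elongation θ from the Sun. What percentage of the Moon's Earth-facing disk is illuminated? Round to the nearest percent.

25%

Elongation θ = 360° × 4.9/29.531 ≈ 59.7°.
Illuminated fraction = (1 − cos 59.7°)/2 = (1 − 0.504)/2 ≈ 0.248, so 25%.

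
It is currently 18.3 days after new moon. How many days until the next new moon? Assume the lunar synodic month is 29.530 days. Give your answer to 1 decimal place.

11.2 days

The next new moon completes the synodic month: 29.530 − 18.3 = 11.230 days.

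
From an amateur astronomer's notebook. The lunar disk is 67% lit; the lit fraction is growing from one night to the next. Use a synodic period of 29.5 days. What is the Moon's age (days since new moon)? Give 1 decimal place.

9.0 days

cos θ = 1 − 2f = -0.340, giving a principal value of 109.9°.
Waxing ⇒ before full, so θ = 109.9°.
Age = 29.5 × 109.9°/360° ≈ 9.00 days.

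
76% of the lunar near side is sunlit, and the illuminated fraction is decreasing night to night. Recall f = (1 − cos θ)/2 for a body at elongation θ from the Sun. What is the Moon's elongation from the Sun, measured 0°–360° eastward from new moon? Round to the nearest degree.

239°

cos θ = 1 − 2f = -0.520, giving a principal value of 121.3°.
A waning Moon lies in 180°–360°, so θ = 360° − 121.3° = 238.7°.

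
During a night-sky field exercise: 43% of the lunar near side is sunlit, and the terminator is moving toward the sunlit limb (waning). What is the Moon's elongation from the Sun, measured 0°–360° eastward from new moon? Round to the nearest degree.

278°

Invert f = (1 − cos θ)/2 to get cos θ = 1 − 2(0.43) = 0.140, hence θ₀ = arccos 0.140 = 82.0°.
A waning Moon lies in 180°–360°, so θ = 360° − 82.0° = 278.0°.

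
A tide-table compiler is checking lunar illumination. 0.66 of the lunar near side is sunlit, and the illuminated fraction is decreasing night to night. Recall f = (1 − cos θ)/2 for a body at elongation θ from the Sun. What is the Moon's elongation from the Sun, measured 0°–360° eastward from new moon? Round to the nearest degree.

251°

cos θ = 1 − 2f = -0.320, giving a principal value of 108.7°.
A waning Moon lies in 180°–360°, so θ = 360° − 108.7° = 251.3°.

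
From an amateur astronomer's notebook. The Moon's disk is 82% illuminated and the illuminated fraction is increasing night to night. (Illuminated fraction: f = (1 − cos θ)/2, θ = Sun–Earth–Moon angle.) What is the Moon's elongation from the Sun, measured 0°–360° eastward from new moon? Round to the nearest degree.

130°

From f = (1 − cos θ)/2: cos θ = 1 − 2×0.82 = -0.640; arccos → 129.8°.
Before full moon the principal value applies: θ = 129.8°.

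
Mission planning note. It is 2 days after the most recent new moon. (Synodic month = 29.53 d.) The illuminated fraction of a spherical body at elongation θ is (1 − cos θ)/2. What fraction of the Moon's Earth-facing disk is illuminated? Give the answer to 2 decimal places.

Phase angle: θ = 360°·(2 d)/(29.53 d) = 24.4°.
cos 24.4° = 0.911, so f = (1 − 0.911)/2 = 0.045.

0.04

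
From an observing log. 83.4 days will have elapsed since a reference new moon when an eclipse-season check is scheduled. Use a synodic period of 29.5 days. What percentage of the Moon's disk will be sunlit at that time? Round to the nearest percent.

27%

83.4 d spans 2 complete synodic months (2 × 29.5 = 59.00 d) plus 24.40 d.
Elongation θ = 360° × 24.40/29.5 ≈ 297.8°.
cos 297.8° = 0.466, so f = (1 − 0.466)/2 = 0.267, so 27%.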